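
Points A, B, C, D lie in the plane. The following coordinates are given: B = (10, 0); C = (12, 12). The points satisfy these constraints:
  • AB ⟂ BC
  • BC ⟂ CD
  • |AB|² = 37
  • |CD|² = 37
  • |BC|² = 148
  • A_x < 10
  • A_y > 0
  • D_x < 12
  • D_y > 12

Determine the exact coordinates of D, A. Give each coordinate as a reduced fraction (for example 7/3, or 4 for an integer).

D = (6, 13)
A = (4, 1)

1. D_x = 6  [[BC ⟂ CD ⇒ 2x+12y-168=0] ∩ [|D−(12, 12)|²=37]]
2. D_y = 13  [[BC ⟂ CD ⇒ 2x+12y-168=0] ∩ [|D−(12, 12)|²=37]]
   so D = (6, 13)
3. A_x = 4  [[AB ⟂ BC ⇒ -2x-12y+20=0] ∩ [|A−(10, 0)|²=37]]
4. A_y = 1  [[AB ⟂ BC ⇒ -2x-12y+20=0] ∩ [|A−(10, 0)|²=37]]
   so A = (4, 1)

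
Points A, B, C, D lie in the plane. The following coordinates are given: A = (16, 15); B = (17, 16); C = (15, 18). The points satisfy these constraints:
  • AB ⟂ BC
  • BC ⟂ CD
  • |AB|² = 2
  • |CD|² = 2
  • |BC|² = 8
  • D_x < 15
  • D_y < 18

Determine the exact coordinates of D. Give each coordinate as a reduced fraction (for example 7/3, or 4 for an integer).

D = (14, 17)

1. D_x = 14  [[BC ⟂ CD ⇒ -2x+2y-6=0] ∩ [|D−(15, 18)|²=2]]
2. D_y = 17  [[BC ⟂ CD ⇒ -2x+2y-6=0] ∩ [|D−(15, 18)|²=2]]
   so D = (14, 17)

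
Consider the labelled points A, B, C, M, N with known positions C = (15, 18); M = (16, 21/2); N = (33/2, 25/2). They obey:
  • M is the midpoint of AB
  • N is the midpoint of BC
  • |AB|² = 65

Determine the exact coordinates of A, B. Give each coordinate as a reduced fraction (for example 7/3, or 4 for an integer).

1. B_x = 18  [B = 2·N−C = 2·(33/2, 25/2)−(15, 18)]
2. B_y = 7  [B = 2·N−C = 2·(33/2, 25/2)−(15, 18)]
   so B = (18, 7)
3. A_x = 14  [A = 2·M−B = 2·(16, 21/2)−(18, 7)]
4. A_y = 14  [A = 2·M−B = 2·(16, 21/2)−(18, 7)]
   so A = (14, 14)

A = (14, 14)
B = (18, 7)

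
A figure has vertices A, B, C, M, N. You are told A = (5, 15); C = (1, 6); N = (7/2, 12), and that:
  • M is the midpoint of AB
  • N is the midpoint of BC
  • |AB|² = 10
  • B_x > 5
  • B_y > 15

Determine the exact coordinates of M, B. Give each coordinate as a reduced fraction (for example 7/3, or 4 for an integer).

M = (11/2, 33/2)
B = (6, 18)

1. B_x = 6  [B = 2·N−C = 2·(7/2, 12)−(1, 6)]
2. B_y = 18  [B = 2·N−C = 2·(7/2, 12)−(1, 6)]
   so B = (6, 18)
3. M_x = 11/2  [2·M = A+B = (5, 15)+(6, 18)]
4. M_y = 33/2  [2·M = A+B = (5, 15)+(6, 18)]
   so M = (11/2, 33/2)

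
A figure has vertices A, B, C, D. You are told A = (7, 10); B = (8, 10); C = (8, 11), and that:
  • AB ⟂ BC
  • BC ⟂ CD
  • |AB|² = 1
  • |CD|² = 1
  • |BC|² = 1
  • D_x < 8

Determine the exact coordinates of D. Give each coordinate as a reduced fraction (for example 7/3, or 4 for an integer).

D = (7, 11)

1. D_x = 7  [[BC ⟂ CD ⇒ 1y-11=0] ∩ [|D−(8, 11)|²=1]]
2. D_y = 11  [[BC ⟂ CD ⇒ 1y-11=0] ∩ [|D−(8, 11)|²=1]]
   so D = (7, 11)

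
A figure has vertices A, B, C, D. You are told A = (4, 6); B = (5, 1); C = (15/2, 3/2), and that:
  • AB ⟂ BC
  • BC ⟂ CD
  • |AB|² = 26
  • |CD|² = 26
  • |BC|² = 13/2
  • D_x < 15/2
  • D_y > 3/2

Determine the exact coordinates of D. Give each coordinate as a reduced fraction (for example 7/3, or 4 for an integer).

D = (13/2, 13/2)

1. D_x = 13/2  [[BC ⟂ CD ⇒ 5/2x+1/2y-39/2=0] ∩ [|D−(15/2, 3/2)|²=26]]
2. D_y = 13/2  [[BC ⟂ CD ⇒ 5/2x+1/2y-39/2=0] ∩ [|D−(15/2, 3/2)|²=26]]
   so D = (13/2, 13/2)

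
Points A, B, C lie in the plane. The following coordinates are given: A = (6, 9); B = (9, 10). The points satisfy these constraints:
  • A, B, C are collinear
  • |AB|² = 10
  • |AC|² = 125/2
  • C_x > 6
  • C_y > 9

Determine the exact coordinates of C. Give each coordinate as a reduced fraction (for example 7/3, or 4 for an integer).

1. C_x = 27/2  [[A, B, C are collinear ⇒ -1x+3y-21=0] ∩ [|C−(6, 9)|²=125/2]]
2. C_y = 23/2  [[A, B, C are collinear ⇒ -1x+3y-21=0] ∩ [|C−(6, 9)|²=125/2]]
   so C = (27/2, 23/2)

C = (27/2, 23/2)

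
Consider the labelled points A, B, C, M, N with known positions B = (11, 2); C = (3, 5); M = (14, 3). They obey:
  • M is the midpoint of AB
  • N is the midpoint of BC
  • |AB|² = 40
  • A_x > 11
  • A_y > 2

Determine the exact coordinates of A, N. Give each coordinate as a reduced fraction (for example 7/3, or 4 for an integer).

A = (17, 4)
N = (7, 7/2)

1. A_x = 17  [A = 2·M−B = 2·(14, 3)−(11, 2)]
2. A_y = 4  [A = 2·M−B = 2·(14, 3)−(11, 2)]
   so A = (17, 4)
3. N_x = 7  [2·N = B+C = (11, 2)+(3, 5)]
4. N_y = 7/2  [2·N = B+C = (11, 2)+(3, 5)]
   so N = (7, 7/2)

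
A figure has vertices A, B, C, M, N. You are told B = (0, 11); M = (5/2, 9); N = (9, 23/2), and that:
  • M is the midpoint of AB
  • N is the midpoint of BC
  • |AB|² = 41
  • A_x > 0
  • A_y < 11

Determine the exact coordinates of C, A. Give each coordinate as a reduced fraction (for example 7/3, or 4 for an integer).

C = (18, 12)
A = (5, 7)

1. A_x = 5  [A = 2·M−B = 2·(5/2, 9)−(0, 11)]
2. A_y = 7  [A = 2·M−B = 2·(5/2, 9)−(0, 11)]
   so A = (5, 7)
3. C_x = 18  [C = 2·N−B = 2·(9, 23/2)−(0, 11)]
4. C_y = 12  [C = 2·N−B = 2·(9, 23/2)−(0, 11)]
   so C = (18, 12)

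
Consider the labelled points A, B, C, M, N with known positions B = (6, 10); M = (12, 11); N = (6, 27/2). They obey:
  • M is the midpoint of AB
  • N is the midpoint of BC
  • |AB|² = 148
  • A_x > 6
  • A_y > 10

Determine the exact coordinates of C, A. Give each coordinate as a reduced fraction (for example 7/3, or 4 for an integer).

C = (6, 17)
A = (18, 12)

1. A_x = 18  [A = 2·M−B = 2·(12, 11)−(6, 10)]
2. A_y = 12  [A = 2·M−B = 2·(12, 11)−(6, 10)]
   so A = (18, 12)
3. C_x = 6  [C = 2·N−B = 2·(6, 27/2)−(6, 10)]
4. C_y = 17  [C = 2·N−B = 2·(6, 27/2)−(6, 10)]
   so C = (6, 17)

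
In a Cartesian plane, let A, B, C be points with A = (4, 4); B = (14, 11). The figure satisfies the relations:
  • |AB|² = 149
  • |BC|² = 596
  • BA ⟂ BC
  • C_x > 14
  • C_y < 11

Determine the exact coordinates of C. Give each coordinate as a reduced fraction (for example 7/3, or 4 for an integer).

C = (28, -9)

1. C_x = 28  [[BA ⟂ BC ⇒ -10x-7y+217=0] ∩ [|C−(14, 11)|²=596]]
2. C_y = -9  [[BA ⟂ BC ⇒ -10x-7y+217=0] ∩ [|C−(14, 11)|²=596]]
   so C = (28, -9)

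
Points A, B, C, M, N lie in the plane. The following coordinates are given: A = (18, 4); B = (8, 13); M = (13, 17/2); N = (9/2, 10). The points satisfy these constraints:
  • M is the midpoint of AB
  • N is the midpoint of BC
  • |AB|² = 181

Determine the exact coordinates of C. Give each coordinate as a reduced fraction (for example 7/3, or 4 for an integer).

C = (1, 7)

1. C_x = 1  [C = 2·N−B = 2·(9/2, 10)−(8, 13)]
2. C_y = 7  [C = 2·N−B = 2·(9/2, 10)−(8, 13)]
   so C = (1, 7)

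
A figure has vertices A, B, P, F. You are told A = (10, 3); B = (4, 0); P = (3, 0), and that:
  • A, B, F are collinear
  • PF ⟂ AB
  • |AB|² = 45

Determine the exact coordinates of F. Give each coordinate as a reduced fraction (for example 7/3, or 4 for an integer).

F = (16/5, -2/5)

1. F_x = 16/5  [[A, B, F are collinear ⇒ 3x-6y-12=0] ∩ [PF ⟂ AB ⇒ -6x-3y+18=0]]
2. F_y = -2/5  [[A, B, F are collinear ⇒ 3x-6y-12=0] ∩ [PF ⟂ AB ⇒ -6x-3y+18=0]]
   so F = (16/5, -2/5)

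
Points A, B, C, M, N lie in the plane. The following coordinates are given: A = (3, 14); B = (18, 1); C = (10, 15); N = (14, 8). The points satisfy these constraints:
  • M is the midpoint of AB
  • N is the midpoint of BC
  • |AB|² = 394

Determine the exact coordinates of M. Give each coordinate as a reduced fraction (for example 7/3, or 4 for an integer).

1. M_x = 21/2  [2·M = A+B = (3, 14)+(18, 1)]
2. M_y = 15/2  [2·M = A+B = (3, 14)+(18, 1)]
   so M = (21/2, 15/2)

M = (21/2, 15/2)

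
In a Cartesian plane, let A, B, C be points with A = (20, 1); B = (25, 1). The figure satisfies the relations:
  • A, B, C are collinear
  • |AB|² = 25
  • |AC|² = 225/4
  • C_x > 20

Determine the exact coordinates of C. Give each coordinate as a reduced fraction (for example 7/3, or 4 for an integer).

C = (55/2, 1)

1. C_x = 55/2  [[A, B, C are collinear ⇒ 5y-5=0] ∩ [|C−(20, 1)|²=225/4]]
2. C_y = 1  [[A, B, C are collinear ⇒ 5y-5=0] ∩ [|C−(20, 1)|²=225/4]]
   so C = (55/2, 1)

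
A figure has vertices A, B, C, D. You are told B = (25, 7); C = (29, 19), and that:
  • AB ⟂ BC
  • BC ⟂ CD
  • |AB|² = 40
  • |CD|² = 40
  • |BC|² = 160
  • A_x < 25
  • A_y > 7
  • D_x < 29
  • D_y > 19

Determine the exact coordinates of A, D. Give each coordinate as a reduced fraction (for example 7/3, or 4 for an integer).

1. A_x = 19  [[AB ⟂ BC ⇒ -4x-12y+184=0] ∩ [|A−(25, 7)|²=40]]
2. A_y = 9  [[AB ⟂ BC ⇒ -4x-12y+184=0] ∩ [|A−(25, 7)|²=40]]
   so A = (19, 9)
3. D_x = 23  [[BC ⟂ CD ⇒ 4x+12y-344=0] ∩ [|D−(29, 19)|²=40]]
4. D_y = 21  [[BC ⟂ CD ⇒ 4x+12y-344=0] ∩ [|D−(29, 19)|²=40]]
   so D = (23, 21)

A = (19, 9)
D = (23, 21)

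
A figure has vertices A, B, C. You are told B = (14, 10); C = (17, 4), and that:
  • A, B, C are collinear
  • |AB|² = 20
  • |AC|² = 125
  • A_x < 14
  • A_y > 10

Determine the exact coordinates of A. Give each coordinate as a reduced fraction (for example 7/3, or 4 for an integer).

A = (12, 14)

1. A_x = 12  [[A, B, C are collinear ⇒ 6x+3y-114=0] ∩ [|A−(14, 10)|²=20]]
2. A_y = 14  [[A, B, C are collinear ⇒ 6x+3y-114=0] ∩ [|A−(14, 10)|²=20]]
   so A = (12, 14)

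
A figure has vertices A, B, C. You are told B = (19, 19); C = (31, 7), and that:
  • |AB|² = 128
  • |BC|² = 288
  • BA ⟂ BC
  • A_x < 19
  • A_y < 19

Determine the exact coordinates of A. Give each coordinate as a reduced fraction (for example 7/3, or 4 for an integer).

1. A_x = 11  [[BA ⟂ BC ⇒ 12x-12y=0] ∩ [|A−(19, 19)|²=128]]
2. A_y = 11  [[BA ⟂ BC ⇒ 12x-12y=0] ∩ [|A−(19, 19)|²=128]]
   so A = (11, 11)

A = (11, 11)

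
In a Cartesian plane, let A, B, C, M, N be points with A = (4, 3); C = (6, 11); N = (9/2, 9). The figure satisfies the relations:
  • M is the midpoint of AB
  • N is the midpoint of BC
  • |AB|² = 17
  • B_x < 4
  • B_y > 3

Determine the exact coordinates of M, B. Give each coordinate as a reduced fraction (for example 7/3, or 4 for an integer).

M = (7/2, 5)
B = (3, 7)

1. B_x = 3  [B = 2·N−C = 2·(9/2, 9)−(6, 11)]
2. B_y = 7  [B = 2·N−C = 2·(9/2, 9)−(6, 11)]
   so B = (3, 7)
3. M_x = 7/2  [2·M = A+B = (4, 3)+(3, 7)]
4. M_y = 5  [2·M = A+B = (4, 3)+(3, 7)]
   so M = (7/2, 5)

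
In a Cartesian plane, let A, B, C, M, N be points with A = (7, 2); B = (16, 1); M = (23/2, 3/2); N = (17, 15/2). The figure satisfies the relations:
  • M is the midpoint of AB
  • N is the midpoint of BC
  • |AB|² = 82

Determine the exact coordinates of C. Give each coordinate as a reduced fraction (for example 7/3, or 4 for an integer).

C = (18, 14)

1. C_x = 18  [C = 2·N−B = 2·(17, 15/2)−(16, 1)]
2. C_y = 14  [C = 2·N−B = 2·(17, 15/2)−(16, 1)]
   so C = (18, 14)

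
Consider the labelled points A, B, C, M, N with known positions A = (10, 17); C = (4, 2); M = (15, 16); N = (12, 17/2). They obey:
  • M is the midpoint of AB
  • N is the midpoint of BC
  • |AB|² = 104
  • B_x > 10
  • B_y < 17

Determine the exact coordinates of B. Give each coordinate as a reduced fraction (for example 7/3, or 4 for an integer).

B = (20, 15)

1. B_x = 20  [B = 2·M−A = 2·(15, 16)−(10, 17)]
2. B_y = 15  [B = 2·M−A = 2·(15, 16)−(10, 17)]
   so B = (20, 15)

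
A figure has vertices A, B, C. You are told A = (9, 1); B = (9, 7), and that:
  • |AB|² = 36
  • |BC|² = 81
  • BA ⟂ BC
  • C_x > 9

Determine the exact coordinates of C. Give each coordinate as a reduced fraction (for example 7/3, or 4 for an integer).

C = (18, 7)

1. C_x = 18  [[BA ⟂ BC ⇒ -6y+42=0] ∩ [|C−(9, 7)|²=81]]
2. C_y = 7  [[BA ⟂ BC ⇒ -6y+42=0] ∩ [|C−(9, 7)|²=81]]
   so C = (18, 7)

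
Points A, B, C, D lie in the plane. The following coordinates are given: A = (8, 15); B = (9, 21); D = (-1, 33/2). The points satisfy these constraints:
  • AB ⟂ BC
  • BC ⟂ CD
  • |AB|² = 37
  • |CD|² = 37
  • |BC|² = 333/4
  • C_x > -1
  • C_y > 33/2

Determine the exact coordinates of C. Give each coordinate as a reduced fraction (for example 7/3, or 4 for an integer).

1. C_x = 0  [[AB ⟂ BC ⇒ 1x+6y-135=0] ∩ [|C−(-1, 33/2)|²=37]]
2. C_y = 45/2  [[AB ⟂ BC ⇒ 1x+6y-135=0] ∩ [|C−(-1, 33/2)|²=37]]
   so C = (0, 45/2)

C = (0, 45/2)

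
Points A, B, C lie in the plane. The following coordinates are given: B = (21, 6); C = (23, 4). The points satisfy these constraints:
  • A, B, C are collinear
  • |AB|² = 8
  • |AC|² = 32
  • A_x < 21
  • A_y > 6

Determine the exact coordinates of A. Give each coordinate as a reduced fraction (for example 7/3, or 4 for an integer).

1. A_x = 19  [[A, B, C are collinear ⇒ 2x+2y-54=0] ∩ [|A−(21, 6)|²=8]]
2. A_y = 8  [[A, B, C are collinear ⇒ 2x+2y-54=0] ∩ [|A−(21, 6)|²=8]]
   so A = (19, 8)

A = (19, 8)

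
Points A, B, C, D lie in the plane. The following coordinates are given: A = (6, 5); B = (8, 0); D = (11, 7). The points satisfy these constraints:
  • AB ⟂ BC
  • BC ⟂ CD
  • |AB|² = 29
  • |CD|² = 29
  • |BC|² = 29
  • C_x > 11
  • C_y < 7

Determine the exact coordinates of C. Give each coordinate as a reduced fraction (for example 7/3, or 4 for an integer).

1. C_x = 13  [[AB ⟂ BC ⇒ 2x-5y-16=0] ∩ [|C−(11, 7)|²=29]]
2. C_y = 2  [[AB ⟂ BC ⇒ 2x-5y-16=0] ∩ [|C−(11, 7)|²=29]]
   so C = (13, 2)

C = (13, 2)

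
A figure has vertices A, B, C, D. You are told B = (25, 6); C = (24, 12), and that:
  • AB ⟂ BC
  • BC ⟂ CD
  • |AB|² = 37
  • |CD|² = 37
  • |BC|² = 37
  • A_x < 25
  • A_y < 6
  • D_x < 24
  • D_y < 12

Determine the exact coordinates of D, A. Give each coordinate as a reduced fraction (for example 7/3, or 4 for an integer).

D = (18, 11)
A = (19, 5)

1. D_x = 18  [[BC ⟂ CD ⇒ -1x+6y-48=0] ∩ [|D−(24, 12)|²=37]]
2. D_y = 11  [[BC ⟂ CD ⇒ -1x+6y-48=0] ∩ [|D−(24, 12)|²=37]]
   so D = (18, 11)
3. A_x = 19  [[AB ⟂ BC ⇒ 1x-6y+11=0] ∩ [|A−(25, 6)|²=37]]
4. A_y = 5  [[AB ⟂ BC ⇒ 1x-6y+11=0] ∩ [|A−(25, 6)|²=37]]
   so A = (19, 5)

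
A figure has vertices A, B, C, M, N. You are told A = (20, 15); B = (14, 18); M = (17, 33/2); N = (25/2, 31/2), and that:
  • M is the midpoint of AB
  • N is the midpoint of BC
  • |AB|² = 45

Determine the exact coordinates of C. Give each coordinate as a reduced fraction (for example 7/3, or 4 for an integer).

1. C_x = 11  [C = 2·N−B = 2·(25/2, 31/2)−(14, 18)]
2. C_y = 13  [C = 2·N−B = 2·(25/2, 31/2)−(14, 18)]
   so C = (11, 13)

C = (11, 13)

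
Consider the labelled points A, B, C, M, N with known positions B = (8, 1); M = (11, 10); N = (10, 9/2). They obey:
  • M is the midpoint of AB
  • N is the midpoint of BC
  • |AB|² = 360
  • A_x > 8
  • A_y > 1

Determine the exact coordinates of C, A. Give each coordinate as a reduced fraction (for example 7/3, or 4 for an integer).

1. A_x = 14  [A = 2·M−B = 2·(11, 10)−(8, 1)]
2. A_y = 19  [A = 2·M−B = 2·(11, 10)−(8, 1)]
   so A = (14, 19)
3. C_x = 12  [C = 2·N−B = 2·(10, 9/2)−(8, 1)]
4. C_y = 8  [C = 2·N−B = 2·(10, 9/2)−(8, 1)]
   so C = (12, 8)

C = (12, 8)
A = (14, 19)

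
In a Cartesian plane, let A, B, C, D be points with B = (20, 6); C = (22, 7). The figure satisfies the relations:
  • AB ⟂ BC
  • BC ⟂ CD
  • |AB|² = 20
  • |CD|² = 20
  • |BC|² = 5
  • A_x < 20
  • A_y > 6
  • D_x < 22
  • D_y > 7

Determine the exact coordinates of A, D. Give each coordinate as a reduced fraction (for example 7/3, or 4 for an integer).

A = (18, 10)
D = (20, 11)

1. A_x = 18  [[AB ⟂ BC ⇒ -2x-1y+46=0] ∩ [|A−(20, 6)|²=20]]
2. A_y = 10  [[AB ⟂ BC ⇒ -2x-1y+46=0] ∩ [|A−(20, 6)|²=20]]
   so A = (18, 10)
3. D_x = 20  [[BC ⟂ CD ⇒ 2x+1y-51=0] ∩ [|D−(22, 7)|²=20]]
4. D_y = 11  [[BC ⟂ CD ⇒ 2x+1y-51=0] ∩ [|D−(22, 7)|²=20]]
   so D = (20, 11)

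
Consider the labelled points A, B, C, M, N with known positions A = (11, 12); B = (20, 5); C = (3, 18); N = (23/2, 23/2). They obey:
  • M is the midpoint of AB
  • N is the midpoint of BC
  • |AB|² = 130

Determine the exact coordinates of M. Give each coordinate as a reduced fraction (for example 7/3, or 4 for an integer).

M = (31/2, 17/2)

1. M_x = 31/2  [2·M = A+B = (11, 12)+(20, 5)]
2. M_y = 17/2  [2·M = A+B = (11, 12)+(20, 5)]
   so M = (31/2, 17/2)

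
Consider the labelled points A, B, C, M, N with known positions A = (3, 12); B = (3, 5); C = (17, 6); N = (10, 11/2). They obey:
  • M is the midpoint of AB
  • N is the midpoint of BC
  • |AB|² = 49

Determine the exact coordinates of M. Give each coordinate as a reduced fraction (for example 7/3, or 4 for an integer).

1. M_x = 3  [2·M = A+B = (3, 12)+(3, 5)]
2. M_y = 17/2  [2·M = A+B = (3, 12)+(3, 5)]
   so M = (3, 17/2)

M = (3, 17/2)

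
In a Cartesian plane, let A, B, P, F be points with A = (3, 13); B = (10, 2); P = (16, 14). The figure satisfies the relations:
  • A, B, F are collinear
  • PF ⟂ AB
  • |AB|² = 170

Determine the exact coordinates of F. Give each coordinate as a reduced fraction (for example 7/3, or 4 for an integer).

1. F_x = 107/17  [[A, B, F are collinear ⇒ 11x+7y-124=0] ∩ [PF ⟂ AB ⇒ 7x-11y+42=0]]
2. F_y = 133/17  [[A, B, F are collinear ⇒ 11x+7y-124=0] ∩ [PF ⟂ AB ⇒ 7x-11y+42=0]]
   so F = (107/17, 133/17)

F = (107/17, 133/17)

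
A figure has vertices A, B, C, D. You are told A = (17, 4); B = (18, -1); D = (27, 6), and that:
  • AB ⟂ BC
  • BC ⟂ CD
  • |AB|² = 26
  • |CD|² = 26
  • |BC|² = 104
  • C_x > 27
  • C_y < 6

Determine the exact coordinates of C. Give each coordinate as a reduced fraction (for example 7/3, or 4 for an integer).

C = (28, 1)

1. C_x = 28  [[AB ⟂ BC ⇒ 1x-5y-23=0] ∩ [|C−(27, 6)|²=26]]
2. C_y = 1  [[AB ⟂ BC ⇒ 1x-5y-23=0] ∩ [|C−(27, 6)|²=26]]
   so C = (28, 1)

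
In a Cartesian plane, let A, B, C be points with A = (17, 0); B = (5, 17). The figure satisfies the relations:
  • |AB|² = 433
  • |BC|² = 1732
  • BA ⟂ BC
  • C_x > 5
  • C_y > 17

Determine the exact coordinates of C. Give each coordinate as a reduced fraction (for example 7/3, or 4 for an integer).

1. C_x = 39  [[BA ⟂ BC ⇒ 12x-17y+229=0] ∩ [|C−(5, 17)|²=1732]]
2. C_y = 41  [[BA ⟂ BC ⇒ 12x-17y+229=0] ∩ [|C−(5, 17)|²=1732]]
   so C = (39, 41)

C = (39, 41)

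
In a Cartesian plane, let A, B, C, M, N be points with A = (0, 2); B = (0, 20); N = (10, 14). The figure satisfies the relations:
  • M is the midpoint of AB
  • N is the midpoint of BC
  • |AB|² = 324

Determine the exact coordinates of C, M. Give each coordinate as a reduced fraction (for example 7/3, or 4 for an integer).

1. M_x = 0  [2·M = A+B = (0, 2)+(0, 20)]
2. M_y = 11  [2·M = A+B = (0, 2)+(0, 20)]
   so M = (0, 11)
3. C_x = 20  [C = 2·N−B = 2·(10, 14)−(0, 20)]
4. C_y = 8  [C = 2·N−B = 2·(10, 14)−(0, 20)]
   so C = (20, 8)

C = (20, 8)
M = (0, 11)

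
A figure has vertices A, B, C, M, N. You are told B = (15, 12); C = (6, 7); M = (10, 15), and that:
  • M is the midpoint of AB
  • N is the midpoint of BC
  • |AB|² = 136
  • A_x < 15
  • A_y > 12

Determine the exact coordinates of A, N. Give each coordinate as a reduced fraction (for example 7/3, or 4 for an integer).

1. A_x = 5  [A = 2·M−B = 2·(10, 15)−(15, 12)]
2. A_y = 18  [A = 2·M−B = 2·(10, 15)−(15, 12)]
   so A = (5, 18)
3. N_x = 21/2  [2·N = B+C = (15, 12)+(6, 7)]
4. N_y = 19/2  [2·N = B+C = (15, 12)+(6, 7)]
   so N = (21/2, 19/2)

A = (5, 18)
N = (21/2, 19/2)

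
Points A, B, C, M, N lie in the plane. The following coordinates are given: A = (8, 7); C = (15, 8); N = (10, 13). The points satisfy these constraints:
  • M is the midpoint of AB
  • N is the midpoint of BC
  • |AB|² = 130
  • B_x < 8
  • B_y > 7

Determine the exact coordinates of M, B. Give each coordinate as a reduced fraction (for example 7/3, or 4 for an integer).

M = (13/2, 25/2)
B = (5, 18)

1. B_x = 5  [B = 2·N−C = 2·(10, 13)−(15, 8)]
2. B_y = 18  [B = 2·N−C = 2·(10, 13)−(15, 8)]
   so B = (5, 18)
3. M_x = 13/2  [2·M = A+B = (8, 7)+(5, 18)]
4. M_y = 25/2  [2·M = A+B = (8, 7)+(5, 18)]
   so M = (13/2, 25/2)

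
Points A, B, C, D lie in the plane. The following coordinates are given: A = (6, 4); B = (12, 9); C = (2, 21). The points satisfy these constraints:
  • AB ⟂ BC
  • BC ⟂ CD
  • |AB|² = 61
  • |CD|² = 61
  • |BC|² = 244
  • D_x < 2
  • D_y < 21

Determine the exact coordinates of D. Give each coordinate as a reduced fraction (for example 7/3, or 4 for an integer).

1. D_x = -4  [[BC ⟂ CD ⇒ -10x+12y-232=0] ∩ [|D−(2, 21)|²=61]]
2. D_y = 16  [[BC ⟂ CD ⇒ -10x+12y-232=0] ∩ [|D−(2, 21)|²=61]]
   so D = (-4, 16)

D = (-4, 16)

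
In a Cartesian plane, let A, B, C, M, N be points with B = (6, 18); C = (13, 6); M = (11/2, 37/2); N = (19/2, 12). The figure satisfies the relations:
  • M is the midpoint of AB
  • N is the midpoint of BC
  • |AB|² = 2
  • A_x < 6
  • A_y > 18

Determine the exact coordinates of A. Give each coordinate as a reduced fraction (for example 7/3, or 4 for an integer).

A = (5, 19)

1. A_x = 5  [A = 2·M−B = 2·(11/2, 37/2)−(6, 18)]
2. A_y = 19  [A = 2·M−B = 2·(11/2, 37/2)−(6, 18)]
   so A = (5, 19)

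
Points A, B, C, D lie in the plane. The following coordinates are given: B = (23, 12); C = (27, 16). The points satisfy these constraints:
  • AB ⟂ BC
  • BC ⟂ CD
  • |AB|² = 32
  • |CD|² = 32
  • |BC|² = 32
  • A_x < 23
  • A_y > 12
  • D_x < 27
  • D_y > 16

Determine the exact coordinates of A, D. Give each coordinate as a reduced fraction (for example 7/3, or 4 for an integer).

A = (19, 16)
D = (23, 20)

1. A_x = 19  [[AB ⟂ BC ⇒ -4x-4y+140=0] ∩ [|A−(23, 12)|²=32]]
2. A_y = 16  [[AB ⟂ BC ⇒ -4x-4y+140=0] ∩ [|A−(23, 12)|²=32]]
   so A = (19, 16)
3. D_x = 23  [[BC ⟂ CD ⇒ 4x+4y-172=0] ∩ [|D−(27, 16)|²=32]]
4. D_y = 20  [[BC ⟂ CD ⇒ 4x+4y-172=0] ∩ [|D−(27, 16)|²=32]]
   so D = (23, 20)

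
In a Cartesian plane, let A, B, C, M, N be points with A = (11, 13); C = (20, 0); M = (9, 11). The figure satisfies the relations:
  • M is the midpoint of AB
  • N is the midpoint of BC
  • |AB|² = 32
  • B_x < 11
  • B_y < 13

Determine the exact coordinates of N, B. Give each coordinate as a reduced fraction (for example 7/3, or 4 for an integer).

1. B_x = 7  [B = 2·M−A = 2·(9, 11)−(11, 13)]
2. B_y = 9  [B = 2·M−A = 2·(9, 11)−(11, 13)]
   so B = (7, 9)
3. N_x = 27/2  [2·N = B+C = (7, 9)+(20, 0)]
4. N_y = 9/2  [2·N = B+C = (7, 9)+(20, 0)]
   so N = (27/2, 9/2)

N = (27/2, 9/2)
B = (7, 9)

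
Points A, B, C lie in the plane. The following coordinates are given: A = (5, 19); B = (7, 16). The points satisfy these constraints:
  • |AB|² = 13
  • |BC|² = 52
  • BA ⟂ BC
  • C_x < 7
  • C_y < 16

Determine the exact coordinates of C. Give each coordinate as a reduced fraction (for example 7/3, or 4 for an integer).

1. C_x = 1  [[BA ⟂ BC ⇒ -2x+3y-34=0] ∩ [|C−(7, 16)|²=52]]
2. C_y = 12  [[BA ⟂ BC ⇒ -2x+3y-34=0] ∩ [|C−(7, 16)|²=52]]
   so C = (1, 12)

C = (1, 12)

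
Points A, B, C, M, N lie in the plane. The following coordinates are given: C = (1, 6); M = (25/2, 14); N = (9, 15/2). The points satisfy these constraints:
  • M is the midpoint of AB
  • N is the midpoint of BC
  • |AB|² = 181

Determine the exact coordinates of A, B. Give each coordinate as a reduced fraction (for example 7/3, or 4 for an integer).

A = (8, 19)
B = (17, 9)

1. B_x = 17  [B = 2·N−C = 2·(9, 15/2)−(1, 6)]
2. B_y = 9  [B = 2·N−C = 2·(9, 15/2)−(1, 6)]
   so B = (17, 9)
3. A_x = 8  [A = 2·M−B = 2·(25/2, 14)−(17, 9)]
4. A_y = 19  [A = 2·M−B = 2·(25/2, 14)−(17, 9)]
   so A = (8, 19)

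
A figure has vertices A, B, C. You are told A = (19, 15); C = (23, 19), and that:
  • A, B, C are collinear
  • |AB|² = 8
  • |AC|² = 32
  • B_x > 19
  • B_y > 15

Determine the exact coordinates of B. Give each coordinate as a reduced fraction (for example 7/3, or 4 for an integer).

1. B_x = 21  [[A, B, C are collinear ⇒ 4x-4y-16=0] ∩ [|B−(19, 15)|²=8]]
2. B_y = 17  [[A, B, C are collinear ⇒ 4x-4y-16=0] ∩ [|B−(19, 15)|²=8]]
   so B = (21, 17)

B = (21, 17)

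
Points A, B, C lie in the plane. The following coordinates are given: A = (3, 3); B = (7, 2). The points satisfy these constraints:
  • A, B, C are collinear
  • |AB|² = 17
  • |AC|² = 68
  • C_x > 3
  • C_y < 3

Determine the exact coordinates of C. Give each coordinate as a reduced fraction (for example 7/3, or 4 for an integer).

C = (11, 1)

1. C_x = 11  [[A, B, C are collinear ⇒ 1x+4y-15=0] ∩ [|C−(3, 3)|²=68]]
2. C_y = 1  [[A, B, C are collinear ⇒ 1x+4y-15=0] ∩ [|C−(3, 3)|²=68]]
   so C = (11, 1)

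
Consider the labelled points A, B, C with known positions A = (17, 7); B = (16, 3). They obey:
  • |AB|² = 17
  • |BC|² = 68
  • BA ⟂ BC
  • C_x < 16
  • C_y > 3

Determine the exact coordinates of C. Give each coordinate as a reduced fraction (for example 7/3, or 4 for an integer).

C = (8, 5)

1. C_x = 8  [[BA ⟂ BC ⇒ 1x+4y-28=0] ∩ [|C−(16, 3)|²=68]]
2. C_y = 5  [[BA ⟂ BC ⇒ 1x+4y-28=0] ∩ [|C−(16, 3)|²=68]]
   so C = (8, 5)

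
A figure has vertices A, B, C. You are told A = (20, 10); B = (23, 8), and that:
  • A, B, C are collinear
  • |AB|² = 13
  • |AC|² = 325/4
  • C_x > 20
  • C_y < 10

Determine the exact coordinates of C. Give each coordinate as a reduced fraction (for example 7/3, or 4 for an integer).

1. C_x = 55/2  [[A, B, C are collinear ⇒ 2x+3y-70=0] ∩ [|C−(20, 10)|²=325/4]]
2. C_y = 5  [[A, B, C are collinear ⇒ 2x+3y-70=0] ∩ [|C−(20, 10)|²=325/4]]
   so C = (55/2, 5)

C = (55/2, 5)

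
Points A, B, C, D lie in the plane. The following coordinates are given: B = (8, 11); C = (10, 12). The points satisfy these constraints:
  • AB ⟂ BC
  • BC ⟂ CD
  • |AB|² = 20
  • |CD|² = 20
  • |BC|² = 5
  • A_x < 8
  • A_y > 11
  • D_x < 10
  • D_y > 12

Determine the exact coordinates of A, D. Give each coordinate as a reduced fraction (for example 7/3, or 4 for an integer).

A = (6, 15)
D = (8, 16)

1. A_x = 6  [[AB ⟂ BC ⇒ -2x-1y+27=0] ∩ [|A−(8, 11)|²=20]]
2. A_y = 15  [[AB ⟂ BC ⇒ -2x-1y+27=0] ∩ [|A−(8, 11)|²=20]]
   so A = (6, 15)
3. D_x = 8  [[BC ⟂ CD ⇒ 2x+1y-32=0] ∩ [|D−(10, 12)|²=20]]
4. D_y = 16  [[BC ⟂ CD ⇒ 2x+1y-32=0] ∩ [|D−(10, 12)|²=20]]
   so D = (8, 16)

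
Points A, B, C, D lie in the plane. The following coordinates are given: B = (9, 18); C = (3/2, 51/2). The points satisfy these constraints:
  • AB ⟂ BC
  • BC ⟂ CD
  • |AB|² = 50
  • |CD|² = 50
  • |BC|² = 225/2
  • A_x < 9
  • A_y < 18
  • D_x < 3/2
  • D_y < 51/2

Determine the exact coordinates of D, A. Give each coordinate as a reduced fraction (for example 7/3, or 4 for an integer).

1. D_x = -7/2  [[BC ⟂ CD ⇒ -15/2x+15/2y-180=0] ∩ [|D−(3/2, 51/2)|²=50]]
2. D_y = 41/2  [[BC ⟂ CD ⇒ -15/2x+15/2y-180=0] ∩ [|D−(3/2, 51/2)|²=50]]
   so D = (-7/2, 41/2)
3. A_x = 4  [[AB ⟂ BC ⇒ 15/2x-15/2y+135/2=0] ∩ [|A−(9, 18)|²=50]]
4. A_y = 13  [[AB ⟂ BC ⇒ 15/2x-15/2y+135/2=0] ∩ [|A−(9, 18)|²=50]]
   so A = (4, 13)

D = (-7/2, 41/2)
A = (4, 13)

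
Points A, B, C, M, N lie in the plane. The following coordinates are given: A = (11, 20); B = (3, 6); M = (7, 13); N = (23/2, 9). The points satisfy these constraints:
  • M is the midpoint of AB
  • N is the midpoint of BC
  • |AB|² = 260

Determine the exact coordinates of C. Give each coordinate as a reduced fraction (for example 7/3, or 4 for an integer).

1. C_x = 20  [C = 2·N−B = 2·(23/2, 9)−(3, 6)]
2. C_y = 12  [C = 2·N−B = 2·(23/2, 9)−(3, 6)]
   so C = (20, 12)

C = (20, 12)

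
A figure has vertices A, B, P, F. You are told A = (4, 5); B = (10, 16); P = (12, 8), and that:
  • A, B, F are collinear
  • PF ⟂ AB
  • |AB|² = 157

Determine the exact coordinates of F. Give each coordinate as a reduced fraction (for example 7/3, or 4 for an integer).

1. F_x = 1114/157  [[A, B, F are collinear ⇒ -11x+6y+14=0] ∩ [PF ⟂ AB ⇒ 6x+11y-160=0]]
2. F_y = 1676/157  [[A, B, F are collinear ⇒ -11x+6y+14=0] ∩ [PF ⟂ AB ⇒ 6x+11y-160=0]]
   so F = (1114/157, 1676/157)

F = (1114/157, 1676/157)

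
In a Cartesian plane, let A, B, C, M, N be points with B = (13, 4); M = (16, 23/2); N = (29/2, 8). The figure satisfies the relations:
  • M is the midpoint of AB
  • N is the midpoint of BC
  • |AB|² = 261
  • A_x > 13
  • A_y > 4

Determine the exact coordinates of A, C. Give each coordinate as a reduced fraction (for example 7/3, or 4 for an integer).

1. A_x = 19  [A = 2·M−B = 2·(16, 23/2)−(13, 4)]
2. A_y = 19  [A = 2·M−B = 2·(16, 23/2)−(13, 4)]
   so A = (19, 19)
3. C_x = 16  [C = 2·N−B = 2·(29/2, 8)−(13, 4)]
4. C_y = 12  [C = 2·N−B = 2·(29/2, 8)−(13, 4)]
   so C = (16, 12)

A = (19, 19)
C = (16, 12)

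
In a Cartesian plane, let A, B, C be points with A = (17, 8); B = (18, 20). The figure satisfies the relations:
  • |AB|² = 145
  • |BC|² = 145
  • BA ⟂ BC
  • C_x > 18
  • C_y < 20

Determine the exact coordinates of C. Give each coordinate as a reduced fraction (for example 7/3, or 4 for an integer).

C = (30, 19)

1. C_x = 30  [[BA ⟂ BC ⇒ -1x-12y+258=0] ∩ [|C−(18, 20)|²=145]]
2. C_y = 19  [[BA ⟂ BC ⇒ -1x-12y+258=0] ∩ [|C−(18, 20)|²=145]]
   so C = (30, 19)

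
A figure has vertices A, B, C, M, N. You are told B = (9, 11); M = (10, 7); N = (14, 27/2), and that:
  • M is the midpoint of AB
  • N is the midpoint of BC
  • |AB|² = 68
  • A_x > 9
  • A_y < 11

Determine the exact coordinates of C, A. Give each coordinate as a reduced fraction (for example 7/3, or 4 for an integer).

1. A_x = 11  [A = 2·M−B = 2·(10, 7)−(9, 11)]
2. A_y = 3  [A = 2·M−B = 2·(10, 7)−(9, 11)]
   so A = (11, 3)
3. C_x = 19  [C = 2·N−B = 2·(14, 27/2)−(9, 11)]
4. C_y = 16  [C = 2·N−B = 2·(14, 27/2)−(9, 11)]
   so C = (19, 16)

C = (19, 16)
A = (11, 3)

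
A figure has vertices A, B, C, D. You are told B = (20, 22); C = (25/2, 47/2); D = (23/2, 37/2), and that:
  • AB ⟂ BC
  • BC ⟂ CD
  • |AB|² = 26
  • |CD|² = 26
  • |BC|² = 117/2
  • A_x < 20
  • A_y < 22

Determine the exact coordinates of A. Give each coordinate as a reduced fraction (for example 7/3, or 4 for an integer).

1. A_x = 19  [[AB ⟂ BC ⇒ 15/2x-3/2y-117=0] ∩ [|A−(20, 22)|²=26]]
2. A_y = 17  [[AB ⟂ BC ⇒ 15/2x-3/2y-117=0] ∩ [|A−(20, 22)|²=26]]
   so A = (19, 17)

A = (19, 17)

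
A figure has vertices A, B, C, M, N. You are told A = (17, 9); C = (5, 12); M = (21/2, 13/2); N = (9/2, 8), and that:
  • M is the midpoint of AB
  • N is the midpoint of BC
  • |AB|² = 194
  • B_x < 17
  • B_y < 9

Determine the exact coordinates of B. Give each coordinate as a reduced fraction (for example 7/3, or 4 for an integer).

B = (4, 4)

1. B_x = 4  [B = 2·M−A = 2·(21/2, 13/2)−(17, 9)]
2. B_y = 4  [B = 2·M−A = 2·(21/2, 13/2)−(17, 9)]
   so B = (4, 4)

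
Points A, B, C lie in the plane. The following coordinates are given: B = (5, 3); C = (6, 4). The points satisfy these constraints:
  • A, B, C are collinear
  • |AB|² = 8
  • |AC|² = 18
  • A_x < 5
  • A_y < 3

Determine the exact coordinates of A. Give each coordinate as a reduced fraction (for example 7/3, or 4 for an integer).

1. A_x = 3  [[A, B, C are collinear ⇒ -1x+1y+2=0] ∩ [|A−(5, 3)|²=8]]
2. A_y = 1  [[A, B, C are collinear ⇒ -1x+1y+2=0] ∩ [|A−(5, 3)|²=8]]
   so A = (3, 1)

A = (3, 1)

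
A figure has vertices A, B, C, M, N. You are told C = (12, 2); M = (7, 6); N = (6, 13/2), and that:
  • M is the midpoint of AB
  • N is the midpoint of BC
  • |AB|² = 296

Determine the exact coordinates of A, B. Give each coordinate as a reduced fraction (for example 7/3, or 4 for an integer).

A = (14, 1)
B = (0, 11)

1. B_x = 0  [B = 2·N−C = 2·(6, 13/2)−(12, 2)]
2. B_y = 11  [B = 2·N−C = 2·(6, 13/2)−(12, 2)]
   so B = (0, 11)
3. A_x = 14  [A = 2·M−B = 2·(7, 6)−(0, 11)]
4. A_y = 1  [A = 2·M−B = 2·(7, 6)−(0, 11)]
   so A = (14, 1)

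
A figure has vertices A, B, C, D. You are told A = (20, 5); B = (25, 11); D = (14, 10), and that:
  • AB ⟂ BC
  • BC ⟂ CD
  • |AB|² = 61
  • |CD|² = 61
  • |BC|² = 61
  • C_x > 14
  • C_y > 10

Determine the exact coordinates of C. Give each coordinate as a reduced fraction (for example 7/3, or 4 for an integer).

C = (19, 16)

1. C_x = 19  [[AB ⟂ BC ⇒ 5x+6y-191=0] ∩ [|C−(14, 10)|²=61]]
2. C_y = 16  [[AB ⟂ BC ⇒ 5x+6y-191=0] ∩ [|C−(14, 10)|²=61]]
   so C = (19, 16)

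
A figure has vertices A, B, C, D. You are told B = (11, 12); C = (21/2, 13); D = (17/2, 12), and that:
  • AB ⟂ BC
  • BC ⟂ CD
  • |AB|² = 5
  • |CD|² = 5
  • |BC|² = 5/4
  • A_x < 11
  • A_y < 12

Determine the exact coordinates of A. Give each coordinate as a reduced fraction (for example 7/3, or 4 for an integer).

1. A_x = 9  [[AB ⟂ BC ⇒ 1/2x-1y+13/2=0] ∩ [|A−(11, 12)|²=5]]
2. A_y = 11  [[AB ⟂ BC ⇒ 1/2x-1y+13/2=0] ∩ [|A−(11, 12)|²=5]]
   so A = (9, 11)

A = (9, 11)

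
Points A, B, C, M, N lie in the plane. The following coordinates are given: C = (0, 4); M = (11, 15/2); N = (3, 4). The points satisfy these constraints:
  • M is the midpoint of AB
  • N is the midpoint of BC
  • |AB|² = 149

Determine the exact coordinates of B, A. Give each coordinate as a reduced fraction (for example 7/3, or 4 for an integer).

1. B_x = 6  [B = 2·N−C = 2·(3, 4)−(0, 4)]
2. B_y = 4  [B = 2·N−C = 2·(3, 4)−(0, 4)]
   so B = (6, 4)
3. A_x = 16  [A = 2·M−B = 2·(11, 15/2)−(6, 4)]
4. A_y = 11  [A = 2·M−B = 2·(11, 15/2)−(6, 4)]
   so A = (16, 11)

B = (6, 4)
A = (16, 11)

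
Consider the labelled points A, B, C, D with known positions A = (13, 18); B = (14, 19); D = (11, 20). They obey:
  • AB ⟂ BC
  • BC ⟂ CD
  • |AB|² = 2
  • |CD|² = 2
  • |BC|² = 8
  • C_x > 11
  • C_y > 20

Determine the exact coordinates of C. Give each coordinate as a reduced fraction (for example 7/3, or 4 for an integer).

C = (12, 21)

1. C_x = 12  [[AB ⟂ BC ⇒ 1x+1y-33=0] ∩ [|C−(11, 20)|²=2]]
2. C_y = 21  [[AB ⟂ BC ⇒ 1x+1y-33=0] ∩ [|C−(11, 20)|²=2]]
   so C = (12, 21)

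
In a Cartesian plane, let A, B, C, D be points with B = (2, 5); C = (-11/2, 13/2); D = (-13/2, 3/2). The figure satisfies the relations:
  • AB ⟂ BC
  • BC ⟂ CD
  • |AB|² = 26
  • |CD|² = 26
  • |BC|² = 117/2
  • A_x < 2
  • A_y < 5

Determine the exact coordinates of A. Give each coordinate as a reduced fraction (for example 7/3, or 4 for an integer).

1. A_x = 1  [[AB ⟂ BC ⇒ 15/2x-3/2y-15/2=0] ∩ [|A−(2, 5)|²=26]]
2. A_y = 0  [[AB ⟂ BC ⇒ 15/2x-3/2y-15/2=0] ∩ [|A−(2, 5)|²=26]]
   so A = (1, 0)

A = (1, 0)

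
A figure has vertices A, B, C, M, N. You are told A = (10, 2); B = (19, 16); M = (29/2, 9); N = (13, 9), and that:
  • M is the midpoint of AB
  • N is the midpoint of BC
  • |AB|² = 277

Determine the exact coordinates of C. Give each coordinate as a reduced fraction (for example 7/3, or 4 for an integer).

C = (7, 2)

1. C_x = 7  [C = 2·N−B = 2·(13, 9)−(19, 16)]
2. C_y = 2  [C = 2·N−B = 2·(13, 9)−(19, 16)]
   so C = (7, 2)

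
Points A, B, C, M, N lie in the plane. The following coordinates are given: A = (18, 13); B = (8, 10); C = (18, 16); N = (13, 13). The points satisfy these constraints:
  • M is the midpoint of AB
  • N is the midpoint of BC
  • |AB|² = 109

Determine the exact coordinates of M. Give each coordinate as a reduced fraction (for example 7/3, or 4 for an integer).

1. M_x = 13  [2·M = A+B = (18, 13)+(8, 10)]
2. M_y = 23/2  [2·M = A+B = (18, 13)+(8, 10)]
   so M = (13, 23/2)

M = (13, 23/2)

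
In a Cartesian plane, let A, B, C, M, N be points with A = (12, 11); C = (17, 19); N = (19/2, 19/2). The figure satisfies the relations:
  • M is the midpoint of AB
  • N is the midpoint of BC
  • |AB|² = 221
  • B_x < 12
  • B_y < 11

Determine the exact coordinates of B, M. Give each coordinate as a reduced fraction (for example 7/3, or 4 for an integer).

1. B_x = 2  [B = 2·N−C = 2·(19/2, 19/2)−(17, 19)]
2. B_y = 0  [B = 2·N−C = 2·(19/2, 19/2)−(17, 19)]
   so B = (2, 0)
3. M_x = 7  [2·M = A+B = (12, 11)+(2, 0)]
4. M_y = 11/2  [2·M = A+B = (12, 11)+(2, 0)]
   so M = (7, 11/2)

B = (2, 0)
M = (7, 11/2)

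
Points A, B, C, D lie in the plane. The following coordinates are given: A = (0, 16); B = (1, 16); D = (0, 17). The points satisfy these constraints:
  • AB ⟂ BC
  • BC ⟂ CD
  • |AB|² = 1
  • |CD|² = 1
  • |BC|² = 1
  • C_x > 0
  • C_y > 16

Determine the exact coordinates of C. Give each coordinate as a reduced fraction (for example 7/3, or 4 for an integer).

1. C_x = 1  [[AB ⟂ BC ⇒ 1x-1=0] ∩ [|C−(0, 17)|²=1]]
2. C_y = 17  [[AB ⟂ BC ⇒ 1x-1=0] ∩ [|C−(0, 17)|²=1]]
   so C = (1, 17)

C = (1, 17)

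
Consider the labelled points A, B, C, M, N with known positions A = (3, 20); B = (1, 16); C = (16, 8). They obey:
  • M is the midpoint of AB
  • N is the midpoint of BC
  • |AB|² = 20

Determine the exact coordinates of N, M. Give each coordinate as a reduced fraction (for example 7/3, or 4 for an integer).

N = (17/2, 12)
M = (2, 18)

1. M_x = 2  [2·M = A+B = (3, 20)+(1, 16)]
2. M_y = 18  [2·M = A+B = (3, 20)+(1, 16)]
   so M = (2, 18)
3. N_x = 17/2  [2·N = B+C = (1, 16)+(16, 8)]
4. N_y = 12  [2·N = B+C = (1, 16)+(16, 8)]
   so N = (17/2, 12)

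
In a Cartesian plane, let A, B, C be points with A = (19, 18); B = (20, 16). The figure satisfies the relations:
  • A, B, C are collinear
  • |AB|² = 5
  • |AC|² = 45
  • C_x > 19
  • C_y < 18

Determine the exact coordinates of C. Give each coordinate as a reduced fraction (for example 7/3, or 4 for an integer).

C = (22, 12)

1. C_x = 22  [[A, B, C are collinear ⇒ 2x+1y-56=0] ∩ [|C−(19, 18)|²=45]]
2. C_y = 12  [[A, B, C are collinear ⇒ 2x+1y-56=0] ∩ [|C−(19, 18)|²=45]]
   so C = (22, 12)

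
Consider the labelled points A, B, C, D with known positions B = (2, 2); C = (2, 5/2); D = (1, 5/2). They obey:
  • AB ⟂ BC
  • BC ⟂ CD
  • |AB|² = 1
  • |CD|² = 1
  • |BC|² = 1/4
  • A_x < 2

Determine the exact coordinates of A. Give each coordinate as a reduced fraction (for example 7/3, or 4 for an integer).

1. A_x = 1  [[AB ⟂ BC ⇒ -1/2y+1=0] ∩ [|A−(2, 2)|²=1]]
2. A_y = 2  [[AB ⟂ BC ⇒ -1/2y+1=0] ∩ [|A−(2, 2)|²=1]]
   so A = (1, 2)

A = (1, 2)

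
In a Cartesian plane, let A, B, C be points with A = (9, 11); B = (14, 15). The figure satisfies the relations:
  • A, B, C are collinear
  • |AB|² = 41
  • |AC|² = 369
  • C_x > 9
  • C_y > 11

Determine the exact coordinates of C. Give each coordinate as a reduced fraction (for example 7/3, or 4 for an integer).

C = (24, 23)

1. C_x = 24  [[A, B, C are collinear ⇒ -4x+5y-19=0] ∩ [|C−(9, 11)|²=369]]
2. C_y = 23  [[A, B, C are collinear ⇒ -4x+5y-19=0] ∩ [|C−(9, 11)|²=369]]
   so C = (24, 23)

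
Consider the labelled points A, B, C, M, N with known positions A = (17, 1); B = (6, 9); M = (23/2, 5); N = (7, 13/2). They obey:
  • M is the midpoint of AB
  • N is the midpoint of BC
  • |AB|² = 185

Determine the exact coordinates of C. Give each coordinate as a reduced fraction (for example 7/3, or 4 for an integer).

1. C_x = 8  [C = 2·N−B = 2·(7, 13/2)−(6, 9)]
2. C_y = 4  [C = 2·N−B = 2·(7, 13/2)−(6, 9)]
   so C = (8, 4)

C = (8, 4)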